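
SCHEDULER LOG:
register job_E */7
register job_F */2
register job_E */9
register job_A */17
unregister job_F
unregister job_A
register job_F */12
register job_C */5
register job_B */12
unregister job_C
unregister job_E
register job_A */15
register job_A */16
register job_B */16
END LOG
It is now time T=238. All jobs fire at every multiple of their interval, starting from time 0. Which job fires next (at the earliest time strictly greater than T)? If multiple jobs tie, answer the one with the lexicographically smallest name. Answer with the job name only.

Answer: job_A

Derivation:
Op 1: register job_E */7 -> active={job_E:*/7}
Op 2: register job_F */2 -> active={job_E:*/7, job_F:*/2}
Op 3: register job_E */9 -> active={job_E:*/9, job_F:*/2}
Op 4: register job_A */17 -> active={job_A:*/17, job_E:*/9, job_F:*/2}
Op 5: unregister job_F -> active={job_A:*/17, job_E:*/9}
Op 6: unregister job_A -> active={job_E:*/9}
Op 7: register job_F */12 -> active={job_E:*/9, job_F:*/12}
Op 8: register job_C */5 -> active={job_C:*/5, job_E:*/9, job_F:*/12}
Op 9: register job_B */12 -> active={job_B:*/12, job_C:*/5, job_E:*/9, job_F:*/12}
Op 10: unregister job_C -> active={job_B:*/12, job_E:*/9, job_F:*/12}
Op 11: unregister job_E -> active={job_B:*/12, job_F:*/12}
Op 12: register job_A */15 -> active={job_A:*/15, job_B:*/12, job_F:*/12}
Op 13: register job_A */16 -> active={job_A:*/16, job_B:*/12, job_F:*/12}
Op 14: register job_B */16 -> active={job_A:*/16, job_B:*/16, job_F:*/12}
  job_A: interval 16, next fire after T=238 is 240
  job_B: interval 16, next fire after T=238 is 240
  job_F: interval 12, next fire after T=238 is 240
Earliest = 240, winner (lex tiebreak) = job_A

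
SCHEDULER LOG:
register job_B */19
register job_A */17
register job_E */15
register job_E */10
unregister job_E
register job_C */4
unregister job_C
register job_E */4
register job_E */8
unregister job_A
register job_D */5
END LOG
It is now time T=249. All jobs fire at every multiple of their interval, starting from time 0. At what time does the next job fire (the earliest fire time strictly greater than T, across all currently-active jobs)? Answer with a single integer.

Answer: 250

Derivation:
Op 1: register job_B */19 -> active={job_B:*/19}
Op 2: register job_A */17 -> active={job_A:*/17, job_B:*/19}
Op 3: register job_E */15 -> active={job_A:*/17, job_B:*/19, job_E:*/15}
Op 4: register job_E */10 -> active={job_A:*/17, job_B:*/19, job_E:*/10}
Op 5: unregister job_E -> active={job_A:*/17, job_B:*/19}
Op 6: register job_C */4 -> active={job_A:*/17, job_B:*/19, job_C:*/4}
Op 7: unregister job_C -> active={job_A:*/17, job_B:*/19}
Op 8: register job_E */4 -> active={job_A:*/17, job_B:*/19, job_E:*/4}
Op 9: register job_E */8 -> active={job_A:*/17, job_B:*/19, job_E:*/8}
Op 10: unregister job_A -> active={job_B:*/19, job_E:*/8}
Op 11: register job_D */5 -> active={job_B:*/19, job_D:*/5, job_E:*/8}
  job_B: interval 19, next fire after T=249 is 266
  job_D: interval 5, next fire after T=249 is 250
  job_E: interval 8, next fire after T=249 is 256
Earliest fire time = 250 (job job_D)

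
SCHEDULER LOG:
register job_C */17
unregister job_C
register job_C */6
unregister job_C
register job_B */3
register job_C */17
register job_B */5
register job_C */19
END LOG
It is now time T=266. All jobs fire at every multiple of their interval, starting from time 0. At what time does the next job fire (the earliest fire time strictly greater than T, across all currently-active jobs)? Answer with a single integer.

Answer: 270

Derivation:
Op 1: register job_C */17 -> active={job_C:*/17}
Op 2: unregister job_C -> active={}
Op 3: register job_C */6 -> active={job_C:*/6}
Op 4: unregister job_C -> active={}
Op 5: register job_B */3 -> active={job_B:*/3}
Op 6: register job_C */17 -> active={job_B:*/3, job_C:*/17}
Op 7: register job_B */5 -> active={job_B:*/5, job_C:*/17}
Op 8: register job_C */19 -> active={job_B:*/5, job_C:*/19}
  job_B: interval 5, next fire after T=266 is 270
  job_C: interval 19, next fire after T=266 is 285
Earliest fire time = 270 (job job_B)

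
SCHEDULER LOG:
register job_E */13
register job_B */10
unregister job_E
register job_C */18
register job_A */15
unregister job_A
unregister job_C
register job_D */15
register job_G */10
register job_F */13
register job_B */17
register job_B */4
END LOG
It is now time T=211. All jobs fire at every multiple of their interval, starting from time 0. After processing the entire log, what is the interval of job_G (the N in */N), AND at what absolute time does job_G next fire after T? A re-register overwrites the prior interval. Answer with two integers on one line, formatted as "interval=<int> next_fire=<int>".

Answer: interval=10 next_fire=220

Derivation:
Op 1: register job_E */13 -> active={job_E:*/13}
Op 2: register job_B */10 -> active={job_B:*/10, job_E:*/13}
Op 3: unregister job_E -> active={job_B:*/10}
Op 4: register job_C */18 -> active={job_B:*/10, job_C:*/18}
Op 5: register job_A */15 -> active={job_A:*/15, job_B:*/10, job_C:*/18}
Op 6: unregister job_A -> active={job_B:*/10, job_C:*/18}
Op 7: unregister job_C -> active={job_B:*/10}
Op 8: register job_D */15 -> active={job_B:*/10, job_D:*/15}
Op 9: register job_G */10 -> active={job_B:*/10, job_D:*/15, job_G:*/10}
Op 10: register job_F */13 -> active={job_B:*/10, job_D:*/15, job_F:*/13, job_G:*/10}
Op 11: register job_B */17 -> active={job_B:*/17, job_D:*/15, job_F:*/13, job_G:*/10}
Op 12: register job_B */4 -> active={job_B:*/4, job_D:*/15, job_F:*/13, job_G:*/10}
Final interval of job_G = 10
Next fire of job_G after T=211: (211//10+1)*10 = 220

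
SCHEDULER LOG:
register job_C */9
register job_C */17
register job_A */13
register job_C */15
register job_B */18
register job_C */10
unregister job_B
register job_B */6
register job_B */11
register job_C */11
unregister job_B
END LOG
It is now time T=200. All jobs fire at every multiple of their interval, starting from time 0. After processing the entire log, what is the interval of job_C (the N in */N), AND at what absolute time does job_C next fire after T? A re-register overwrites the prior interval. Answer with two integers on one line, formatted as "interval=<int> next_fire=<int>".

Answer: interval=11 next_fire=209

Derivation:
Op 1: register job_C */9 -> active={job_C:*/9}
Op 2: register job_C */17 -> active={job_C:*/17}
Op 3: register job_A */13 -> active={job_A:*/13, job_C:*/17}
Op 4: register job_C */15 -> active={job_A:*/13, job_C:*/15}
Op 5: register job_B */18 -> active={job_A:*/13, job_B:*/18, job_C:*/15}
Op 6: register job_C */10 -> active={job_A:*/13, job_B:*/18, job_C:*/10}
Op 7: unregister job_B -> active={job_A:*/13, job_C:*/10}
Op 8: register job_B */6 -> active={job_A:*/13, job_B:*/6, job_C:*/10}
Op 9: register job_B */11 -> active={job_A:*/13, job_B:*/11, job_C:*/10}
Op 10: register job_C */11 -> active={job_A:*/13, job_B:*/11, job_C:*/11}
Op 11: unregister job_B -> active={job_A:*/13, job_C:*/11}
Final interval of job_C = 11
Next fire of job_C after T=200: (200//11+1)*11 = 209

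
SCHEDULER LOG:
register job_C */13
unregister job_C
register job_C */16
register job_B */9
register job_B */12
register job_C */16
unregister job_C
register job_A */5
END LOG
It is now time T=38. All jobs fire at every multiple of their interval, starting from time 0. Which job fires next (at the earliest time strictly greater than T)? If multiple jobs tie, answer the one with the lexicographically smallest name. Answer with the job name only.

Answer: job_A

Derivation:
Op 1: register job_C */13 -> active={job_C:*/13}
Op 2: unregister job_C -> active={}
Op 3: register job_C */16 -> active={job_C:*/16}
Op 4: register job_B */9 -> active={job_B:*/9, job_C:*/16}
Op 5: register job_B */12 -> active={job_B:*/12, job_C:*/16}
Op 6: register job_C */16 -> active={job_B:*/12, job_C:*/16}
Op 7: unregister job_C -> active={job_B:*/12}
Op 8: register job_A */5 -> active={job_A:*/5, job_B:*/12}
  job_A: interval 5, next fire after T=38 is 40
  job_B: interval 12, next fire after T=38 is 48
Earliest = 40, winner (lex tiebreak) = job_A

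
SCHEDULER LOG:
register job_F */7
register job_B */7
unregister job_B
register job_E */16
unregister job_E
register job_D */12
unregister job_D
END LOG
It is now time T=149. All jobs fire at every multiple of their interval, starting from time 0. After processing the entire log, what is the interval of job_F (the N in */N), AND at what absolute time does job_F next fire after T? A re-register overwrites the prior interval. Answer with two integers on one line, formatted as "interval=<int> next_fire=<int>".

Op 1: register job_F */7 -> active={job_F:*/7}
Op 2: register job_B */7 -> active={job_B:*/7, job_F:*/7}
Op 3: unregister job_B -> active={job_F:*/7}
Op 4: register job_E */16 -> active={job_E:*/16, job_F:*/7}
Op 5: unregister job_E -> active={job_F:*/7}
Op 6: register job_D */12 -> active={job_D:*/12, job_F:*/7}
Op 7: unregister job_D -> active={job_F:*/7}
Final interval of job_F = 7
Next fire of job_F after T=149: (149//7+1)*7 = 154

Answer: interval=7 next_fire=154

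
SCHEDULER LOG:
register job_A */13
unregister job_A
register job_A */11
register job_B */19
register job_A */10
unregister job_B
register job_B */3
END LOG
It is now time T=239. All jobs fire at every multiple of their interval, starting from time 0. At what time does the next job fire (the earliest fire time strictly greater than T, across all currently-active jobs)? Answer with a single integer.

Answer: 240

Derivation:
Op 1: register job_A */13 -> active={job_A:*/13}
Op 2: unregister job_A -> active={}
Op 3: register job_A */11 -> active={job_A:*/11}
Op 4: register job_B */19 -> active={job_A:*/11, job_B:*/19}
Op 5: register job_A */10 -> active={job_A:*/10, job_B:*/19}
Op 6: unregister job_B -> active={job_A:*/10}
Op 7: register job_B */3 -> active={job_A:*/10, job_B:*/3}
  job_A: interval 10, next fire after T=239 is 240
  job_B: interval 3, next fire after T=239 is 240
Earliest fire time = 240 (job job_A)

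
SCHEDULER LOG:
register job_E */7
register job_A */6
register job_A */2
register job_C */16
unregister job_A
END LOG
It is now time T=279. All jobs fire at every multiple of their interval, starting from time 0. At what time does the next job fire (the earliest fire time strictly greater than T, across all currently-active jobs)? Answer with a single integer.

Op 1: register job_E */7 -> active={job_E:*/7}
Op 2: register job_A */6 -> active={job_A:*/6, job_E:*/7}
Op 3: register job_A */2 -> active={job_A:*/2, job_E:*/7}
Op 4: register job_C */16 -> active={job_A:*/2, job_C:*/16, job_E:*/7}
Op 5: unregister job_A -> active={job_C:*/16, job_E:*/7}
  job_C: interval 16, next fire after T=279 is 288
  job_E: interval 7, next fire after T=279 is 280
Earliest fire time = 280 (job job_E)

Answer: 280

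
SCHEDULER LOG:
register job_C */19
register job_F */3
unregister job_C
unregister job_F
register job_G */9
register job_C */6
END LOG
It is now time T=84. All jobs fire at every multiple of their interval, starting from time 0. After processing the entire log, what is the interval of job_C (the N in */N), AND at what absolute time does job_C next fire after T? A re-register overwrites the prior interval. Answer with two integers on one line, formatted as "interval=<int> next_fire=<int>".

Answer: interval=6 next_fire=90

Derivation:
Op 1: register job_C */19 -> active={job_C:*/19}
Op 2: register job_F */3 -> active={job_C:*/19, job_F:*/3}
Op 3: unregister job_C -> active={job_F:*/3}
Op 4: unregister job_F -> active={}
Op 5: register job_G */9 -> active={job_G:*/9}
Op 6: register job_C */6 -> active={job_C:*/6, job_G:*/9}
Final interval of job_C = 6
Next fire of job_C after T=84: (84//6+1)*6 = 90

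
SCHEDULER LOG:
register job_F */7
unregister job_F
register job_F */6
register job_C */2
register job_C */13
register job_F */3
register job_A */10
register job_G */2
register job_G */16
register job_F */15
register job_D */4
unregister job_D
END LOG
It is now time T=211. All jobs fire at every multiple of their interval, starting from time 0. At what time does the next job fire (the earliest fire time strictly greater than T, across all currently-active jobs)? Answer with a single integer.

Answer: 220

Derivation:
Op 1: register job_F */7 -> active={job_F:*/7}
Op 2: unregister job_F -> active={}
Op 3: register job_F */6 -> active={job_F:*/6}
Op 4: register job_C */2 -> active={job_C:*/2, job_F:*/6}
Op 5: register job_C */13 -> active={job_C:*/13, job_F:*/6}
Op 6: register job_F */3 -> active={job_C:*/13, job_F:*/3}
Op 7: register job_A */10 -> active={job_A:*/10, job_C:*/13, job_F:*/3}
Op 8: register job_G */2 -> active={job_A:*/10, job_C:*/13, job_F:*/3, job_G:*/2}
Op 9: register job_G */16 -> active={job_A:*/10, job_C:*/13, job_F:*/3, job_G:*/16}
Op 10: register job_F */15 -> active={job_A:*/10, job_C:*/13, job_F:*/15, job_G:*/16}
Op 11: register job_D */4 -> active={job_A:*/10, job_C:*/13, job_D:*/4, job_F:*/15, job_G:*/16}
Op 12: unregister job_D -> active={job_A:*/10, job_C:*/13, job_F:*/15, job_G:*/16}
  job_A: interval 10, next fire after T=211 is 220
  job_C: interval 13, next fire after T=211 is 221
  job_F: interval 15, next fire after T=211 is 225
  job_G: interval 16, next fire after T=211 is 224
Earliest fire time = 220 (job job_A)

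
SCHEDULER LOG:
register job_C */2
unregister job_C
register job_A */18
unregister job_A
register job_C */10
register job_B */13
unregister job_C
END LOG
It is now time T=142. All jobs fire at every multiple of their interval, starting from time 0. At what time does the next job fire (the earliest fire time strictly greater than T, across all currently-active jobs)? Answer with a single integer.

Answer: 143

Derivation:
Op 1: register job_C */2 -> active={job_C:*/2}
Op 2: unregister job_C -> active={}
Op 3: register job_A */18 -> active={job_A:*/18}
Op 4: unregister job_A -> active={}
Op 5: register job_C */10 -> active={job_C:*/10}
Op 6: register job_B */13 -> active={job_B:*/13, job_C:*/10}
Op 7: unregister job_C -> active={job_B:*/13}
  job_B: interval 13, next fire after T=142 is 143
Earliest fire time = 143 (job job_B)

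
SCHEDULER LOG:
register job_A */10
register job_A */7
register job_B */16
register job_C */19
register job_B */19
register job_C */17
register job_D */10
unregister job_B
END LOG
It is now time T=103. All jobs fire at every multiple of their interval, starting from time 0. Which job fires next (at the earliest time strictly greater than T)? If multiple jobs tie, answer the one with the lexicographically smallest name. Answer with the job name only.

Op 1: register job_A */10 -> active={job_A:*/10}
Op 2: register job_A */7 -> active={job_A:*/7}
Op 3: register job_B */16 -> active={job_A:*/7, job_B:*/16}
Op 4: register job_C */19 -> active={job_A:*/7, job_B:*/16, job_C:*/19}
Op 5: register job_B */19 -> active={job_A:*/7, job_B:*/19, job_C:*/19}
Op 6: register job_C */17 -> active={job_A:*/7, job_B:*/19, job_C:*/17}
Op 7: register job_D */10 -> active={job_A:*/7, job_B:*/19, job_C:*/17, job_D:*/10}
Op 8: unregister job_B -> active={job_A:*/7, job_C:*/17, job_D:*/10}
  job_A: interval 7, next fire after T=103 is 105
  job_C: interval 17, next fire after T=103 is 119
  job_D: interval 10, next fire after T=103 is 110
Earliest = 105, winner (lex tiebreak) = job_A

Answer: job_A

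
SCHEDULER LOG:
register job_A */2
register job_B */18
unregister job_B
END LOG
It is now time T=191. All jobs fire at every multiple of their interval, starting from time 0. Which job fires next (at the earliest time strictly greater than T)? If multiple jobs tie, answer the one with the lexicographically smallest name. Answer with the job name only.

Op 1: register job_A */2 -> active={job_A:*/2}
Op 2: register job_B */18 -> active={job_A:*/2, job_B:*/18}
Op 3: unregister job_B -> active={job_A:*/2}
  job_A: interval 2, next fire after T=191 is 192
Earliest = 192, winner (lex tiebreak) = job_A

Answer: job_A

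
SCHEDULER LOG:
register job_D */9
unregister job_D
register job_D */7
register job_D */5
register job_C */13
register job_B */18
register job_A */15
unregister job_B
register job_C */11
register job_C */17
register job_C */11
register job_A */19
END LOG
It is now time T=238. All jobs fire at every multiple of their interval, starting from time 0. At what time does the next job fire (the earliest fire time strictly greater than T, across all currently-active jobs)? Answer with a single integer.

Op 1: register job_D */9 -> active={job_D:*/9}
Op 2: unregister job_D -> active={}
Op 3: register job_D */7 -> active={job_D:*/7}
Op 4: register job_D */5 -> active={job_D:*/5}
Op 5: register job_C */13 -> active={job_C:*/13, job_D:*/5}
Op 6: register job_B */18 -> active={job_B:*/18, job_C:*/13, job_D:*/5}
Op 7: register job_A */15 -> active={job_A:*/15, job_B:*/18, job_C:*/13, job_D:*/5}
Op 8: unregister job_B -> active={job_A:*/15, job_C:*/13, job_D:*/5}
Op 9: register job_C */11 -> active={job_A:*/15, job_C:*/11, job_D:*/5}
Op 10: register job_C */17 -> active={job_A:*/15, job_C:*/17, job_D:*/5}
Op 11: register job_C */11 -> active={job_A:*/15, job_C:*/11, job_D:*/5}
Op 12: register job_A */19 -> active={job_A:*/19, job_C:*/11, job_D:*/5}
  job_A: interval 19, next fire after T=238 is 247
  job_C: interval 11, next fire after T=238 is 242
  job_D: interval 5, next fire after T=238 is 240
Earliest fire time = 240 (job job_D)

Answer: 240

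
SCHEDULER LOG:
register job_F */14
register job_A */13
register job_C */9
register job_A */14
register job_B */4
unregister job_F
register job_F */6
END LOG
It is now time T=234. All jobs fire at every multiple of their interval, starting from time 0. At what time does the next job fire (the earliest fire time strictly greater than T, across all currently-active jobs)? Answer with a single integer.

Op 1: register job_F */14 -> active={job_F:*/14}
Op 2: register job_A */13 -> active={job_A:*/13, job_F:*/14}
Op 3: register job_C */9 -> active={job_A:*/13, job_C:*/9, job_F:*/14}
Op 4: register job_A */14 -> active={job_A:*/14, job_C:*/9, job_F:*/14}
Op 5: register job_B */4 -> active={job_A:*/14, job_B:*/4, job_C:*/9, job_F:*/14}
Op 6: unregister job_F -> active={job_A:*/14, job_B:*/4, job_C:*/9}
Op 7: register job_F */6 -> active={job_A:*/14, job_B:*/4, job_C:*/9, job_F:*/6}
  job_A: interval 14, next fire after T=234 is 238
  job_B: interval 4, next fire after T=234 is 236
  job_C: interval 9, next fire after T=234 is 243
  job_F: interval 6, next fire after T=234 is 240
Earliest fire time = 236 (job job_B)

Answer: 236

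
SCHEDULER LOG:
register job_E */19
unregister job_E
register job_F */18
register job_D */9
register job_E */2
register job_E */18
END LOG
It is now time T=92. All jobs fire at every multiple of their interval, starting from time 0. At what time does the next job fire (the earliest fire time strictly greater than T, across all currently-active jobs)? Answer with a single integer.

Answer: 99

Derivation:
Op 1: register job_E */19 -> active={job_E:*/19}
Op 2: unregister job_E -> active={}
Op 3: register job_F */18 -> active={job_F:*/18}
Op 4: register job_D */9 -> active={job_D:*/9, job_F:*/18}
Op 5: register job_E */2 -> active={job_D:*/9, job_E:*/2, job_F:*/18}
Op 6: register job_E */18 -> active={job_D:*/9, job_E:*/18, job_F:*/18}
  job_D: interval 9, next fire after T=92 is 99
  job_E: interval 18, next fire after T=92 is 108
  job_F: interval 18, next fire after T=92 is 108
Earliest fire time = 99 (job job_D)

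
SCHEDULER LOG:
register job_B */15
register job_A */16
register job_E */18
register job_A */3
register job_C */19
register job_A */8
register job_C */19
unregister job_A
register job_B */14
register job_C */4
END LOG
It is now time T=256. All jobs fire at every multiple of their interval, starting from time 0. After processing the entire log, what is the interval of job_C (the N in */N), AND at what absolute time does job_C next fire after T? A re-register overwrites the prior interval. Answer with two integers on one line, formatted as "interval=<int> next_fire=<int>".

Op 1: register job_B */15 -> active={job_B:*/15}
Op 2: register job_A */16 -> active={job_A:*/16, job_B:*/15}
Op 3: register job_E */18 -> active={job_A:*/16, job_B:*/15, job_E:*/18}
Op 4: register job_A */3 -> active={job_A:*/3, job_B:*/15, job_E:*/18}
Op 5: register job_C */19 -> active={job_A:*/3, job_B:*/15, job_C:*/19, job_E:*/18}
Op 6: register job_A */8 -> active={job_A:*/8, job_B:*/15, job_C:*/19, job_E:*/18}
Op 7: register job_C */19 -> active={job_A:*/8, job_B:*/15, job_C:*/19, job_E:*/18}
Op 8: unregister job_A -> active={job_B:*/15, job_C:*/19, job_E:*/18}
Op 9: register job_B */14 -> active={job_B:*/14, job_C:*/19, job_E:*/18}
Op 10: register job_C */4 -> active={job_B:*/14, job_C:*/4, job_E:*/18}
Final interval of job_C = 4
Next fire of job_C after T=256: (256//4+1)*4 = 260

Answer: interval=4 next_fire=260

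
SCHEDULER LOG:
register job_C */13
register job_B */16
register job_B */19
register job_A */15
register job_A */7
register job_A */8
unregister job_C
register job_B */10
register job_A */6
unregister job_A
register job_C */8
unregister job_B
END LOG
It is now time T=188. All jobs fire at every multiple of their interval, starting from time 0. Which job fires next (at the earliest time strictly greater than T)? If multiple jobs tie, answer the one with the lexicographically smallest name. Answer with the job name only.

Op 1: register job_C */13 -> active={job_C:*/13}
Op 2: register job_B */16 -> active={job_B:*/16, job_C:*/13}
Op 3: register job_B */19 -> active={job_B:*/19, job_C:*/13}
Op 4: register job_A */15 -> active={job_A:*/15, job_B:*/19, job_C:*/13}
Op 5: register job_A */7 -> active={job_A:*/7, job_B:*/19, job_C:*/13}
Op 6: register job_A */8 -> active={job_A:*/8, job_B:*/19, job_C:*/13}
Op 7: unregister job_C -> active={job_A:*/8, job_B:*/19}
Op 8: register job_B */10 -> active={job_A:*/8, job_B:*/10}
Op 9: register job_A */6 -> active={job_A:*/6, job_B:*/10}
Op 10: unregister job_A -> active={job_B:*/10}
Op 11: register job_C */8 -> active={job_B:*/10, job_C:*/8}
Op 12: unregister job_B -> active={job_C:*/8}
  job_C: interval 8, next fire after T=188 is 192
Earliest = 192, winner (lex tiebreak) = job_C

Answer: job_C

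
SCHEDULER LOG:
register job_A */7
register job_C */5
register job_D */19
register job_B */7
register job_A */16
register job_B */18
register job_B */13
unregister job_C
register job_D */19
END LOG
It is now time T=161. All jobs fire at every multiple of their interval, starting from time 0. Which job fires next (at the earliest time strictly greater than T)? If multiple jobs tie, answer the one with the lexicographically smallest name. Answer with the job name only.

Op 1: register job_A */7 -> active={job_A:*/7}
Op 2: register job_C */5 -> active={job_A:*/7, job_C:*/5}
Op 3: register job_D */19 -> active={job_A:*/7, job_C:*/5, job_D:*/19}
Op 4: register job_B */7 -> active={job_A:*/7, job_B:*/7, job_C:*/5, job_D:*/19}
Op 5: register job_A */16 -> active={job_A:*/16, job_B:*/7, job_C:*/5, job_D:*/19}
Op 6: register job_B */18 -> active={job_A:*/16, job_B:*/18, job_C:*/5, job_D:*/19}
Op 7: register job_B */13 -> active={job_A:*/16, job_B:*/13, job_C:*/5, job_D:*/19}
Op 8: unregister job_C -> active={job_A:*/16, job_B:*/13, job_D:*/19}
Op 9: register job_D */19 -> active={job_A:*/16, job_B:*/13, job_D:*/19}
  job_A: interval 16, next fire after T=161 is 176
  job_B: interval 13, next fire after T=161 is 169
  job_D: interval 19, next fire after T=161 is 171
Earliest = 169, winner (lex tiebreak) = job_B

Answer: job_B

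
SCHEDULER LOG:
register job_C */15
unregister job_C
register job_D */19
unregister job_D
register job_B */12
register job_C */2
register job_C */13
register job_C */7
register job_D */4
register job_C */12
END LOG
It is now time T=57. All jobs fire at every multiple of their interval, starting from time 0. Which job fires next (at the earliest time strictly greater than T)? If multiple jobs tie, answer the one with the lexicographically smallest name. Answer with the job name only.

Answer: job_B

Derivation:
Op 1: register job_C */15 -> active={job_C:*/15}
Op 2: unregister job_C -> active={}
Op 3: register job_D */19 -> active={job_D:*/19}
Op 4: unregister job_D -> active={}
Op 5: register job_B */12 -> active={job_B:*/12}
Op 6: register job_C */2 -> active={job_B:*/12, job_C:*/2}
Op 7: register job_C */13 -> active={job_B:*/12, job_C:*/13}
Op 8: register job_C */7 -> active={job_B:*/12, job_C:*/7}
Op 9: register job_D */4 -> active={job_B:*/12, job_C:*/7, job_D:*/4}
Op 10: register job_C */12 -> active={job_B:*/12, job_C:*/12, job_D:*/4}
  job_B: interval 12, next fire after T=57 is 60
  job_C: interval 12, next fire after T=57 is 60
  job_D: interval 4, next fire after T=57 is 60
Earliest = 60, winner (lex tiebreak) = job_B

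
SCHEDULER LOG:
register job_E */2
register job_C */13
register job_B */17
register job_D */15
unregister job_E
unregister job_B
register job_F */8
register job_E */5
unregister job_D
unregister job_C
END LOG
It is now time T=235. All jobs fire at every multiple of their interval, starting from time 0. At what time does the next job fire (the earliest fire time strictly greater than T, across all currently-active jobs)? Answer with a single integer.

Op 1: register job_E */2 -> active={job_E:*/2}
Op 2: register job_C */13 -> active={job_C:*/13, job_E:*/2}
Op 3: register job_B */17 -> active={job_B:*/17, job_C:*/13, job_E:*/2}
Op 4: register job_D */15 -> active={job_B:*/17, job_C:*/13, job_D:*/15, job_E:*/2}
Op 5: unregister job_E -> active={job_B:*/17, job_C:*/13, job_D:*/15}
Op 6: unregister job_B -> active={job_C:*/13, job_D:*/15}
Op 7: register job_F */8 -> active={job_C:*/13, job_D:*/15, job_F:*/8}
Op 8: register job_E */5 -> active={job_C:*/13, job_D:*/15, job_E:*/5, job_F:*/8}
Op 9: unregister job_D -> active={job_C:*/13, job_E:*/5, job_F:*/8}
Op 10: unregister job_C -> active={job_E:*/5, job_F:*/8}
  job_E: interval 5, next fire after T=235 is 240
  job_F: interval 8, next fire after T=235 is 240
Earliest fire time = 240 (job job_E)

Answer: 240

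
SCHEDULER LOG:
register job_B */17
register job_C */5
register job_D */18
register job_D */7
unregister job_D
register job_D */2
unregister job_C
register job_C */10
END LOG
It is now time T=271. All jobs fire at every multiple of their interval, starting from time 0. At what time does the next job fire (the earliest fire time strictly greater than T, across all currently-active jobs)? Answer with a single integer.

Answer: 272

Derivation:
Op 1: register job_B */17 -> active={job_B:*/17}
Op 2: register job_C */5 -> active={job_B:*/17, job_C:*/5}
Op 3: register job_D */18 -> active={job_B:*/17, job_C:*/5, job_D:*/18}
Op 4: register job_D */7 -> active={job_B:*/17, job_C:*/5, job_D:*/7}
Op 5: unregister job_D -> active={job_B:*/17, job_C:*/5}
Op 6: register job_D */2 -> active={job_B:*/17, job_C:*/5, job_D:*/2}
Op 7: unregister job_C -> active={job_B:*/17, job_D:*/2}
Op 8: register job_C */10 -> active={job_B:*/17, job_C:*/10, job_D:*/2}
  job_B: interval 17, next fire after T=271 is 272
  job_C: interval 10, next fire after T=271 is 280
  job_D: interval 2, next fire after T=271 is 272
Earliest fire time = 272 (job job_B)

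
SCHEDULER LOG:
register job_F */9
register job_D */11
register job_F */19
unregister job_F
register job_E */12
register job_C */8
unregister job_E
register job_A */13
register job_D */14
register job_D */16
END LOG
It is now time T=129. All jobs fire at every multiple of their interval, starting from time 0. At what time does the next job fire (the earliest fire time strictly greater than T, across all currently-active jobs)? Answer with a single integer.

Answer: 130

Derivation:
Op 1: register job_F */9 -> active={job_F:*/9}
Op 2: register job_D */11 -> active={job_D:*/11, job_F:*/9}
Op 3: register job_F */19 -> active={job_D:*/11, job_F:*/19}
Op 4: unregister job_F -> active={job_D:*/11}
Op 5: register job_E */12 -> active={job_D:*/11, job_E:*/12}
Op 6: register job_C */8 -> active={job_C:*/8, job_D:*/11, job_E:*/12}
Op 7: unregister job_E -> active={job_C:*/8, job_D:*/11}
Op 8: register job_A */13 -> active={job_A:*/13, job_C:*/8, job_D:*/11}
Op 9: register job_D */14 -> active={job_A:*/13, job_C:*/8, job_D:*/14}
Op 10: register job_D */16 -> active={job_A:*/13, job_C:*/8, job_D:*/16}
  job_A: interval 13, next fire after T=129 is 130
  job_C: interval 8, next fire after T=129 is 136
  job_D: interval 16, next fire after T=129 is 144
Earliest fire time = 130 (job job_A)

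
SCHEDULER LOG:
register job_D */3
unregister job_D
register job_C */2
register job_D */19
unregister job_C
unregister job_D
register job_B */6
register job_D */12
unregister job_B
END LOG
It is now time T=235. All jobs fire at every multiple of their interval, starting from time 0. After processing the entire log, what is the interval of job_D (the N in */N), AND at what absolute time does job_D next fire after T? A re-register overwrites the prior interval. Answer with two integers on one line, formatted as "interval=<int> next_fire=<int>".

Answer: interval=12 next_fire=240

Derivation:
Op 1: register job_D */3 -> active={job_D:*/3}
Op 2: unregister job_D -> active={}
Op 3: register job_C */2 -> active={job_C:*/2}
Op 4: register job_D */19 -> active={job_C:*/2, job_D:*/19}
Op 5: unregister job_C -> active={job_D:*/19}
Op 6: unregister job_D -> active={}
Op 7: register job_B */6 -> active={job_B:*/6}
Op 8: register job_D */12 -> active={job_B:*/6, job_D:*/12}
Op 9: unregister job_B -> active={job_D:*/12}
Final interval of job_D = 12
Next fire of job_D after T=235: (235//12+1)*12 = 240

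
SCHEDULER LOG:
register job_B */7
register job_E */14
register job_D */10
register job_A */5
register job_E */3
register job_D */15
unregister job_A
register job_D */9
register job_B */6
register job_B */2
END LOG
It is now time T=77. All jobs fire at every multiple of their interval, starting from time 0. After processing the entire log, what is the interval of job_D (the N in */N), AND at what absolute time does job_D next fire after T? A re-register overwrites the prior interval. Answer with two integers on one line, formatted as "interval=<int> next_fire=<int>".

Answer: interval=9 next_fire=81

Derivation:
Op 1: register job_B */7 -> active={job_B:*/7}
Op 2: register job_E */14 -> active={job_B:*/7, job_E:*/14}
Op 3: register job_D */10 -> active={job_B:*/7, job_D:*/10, job_E:*/14}
Op 4: register job_A */5 -> active={job_A:*/5, job_B:*/7, job_D:*/10, job_E:*/14}
Op 5: register job_E */3 -> active={job_A:*/5, job_B:*/7, job_D:*/10, job_E:*/3}
Op 6: register job_D */15 -> active={job_A:*/5, job_B:*/7, job_D:*/15, job_E:*/3}
Op 7: unregister job_A -> active={job_B:*/7, job_D:*/15, job_E:*/3}
Op 8: register job_D */9 -> active={job_B:*/7, job_D:*/9, job_E:*/3}
Op 9: register job_B */6 -> active={job_B:*/6, job_D:*/9, job_E:*/3}
Op 10: register job_B */2 -> active={job_B:*/2, job_D:*/9, job_E:*/3}
Final interval of job_D = 9
Next fire of job_D after T=77: (77//9+1)*9 = 81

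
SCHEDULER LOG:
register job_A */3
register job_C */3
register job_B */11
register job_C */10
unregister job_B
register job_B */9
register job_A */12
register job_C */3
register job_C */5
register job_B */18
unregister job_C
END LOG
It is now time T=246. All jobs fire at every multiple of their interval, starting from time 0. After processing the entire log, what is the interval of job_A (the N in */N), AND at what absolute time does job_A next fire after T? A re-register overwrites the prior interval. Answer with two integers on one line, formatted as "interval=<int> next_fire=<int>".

Answer: interval=12 next_fire=252

Derivation:
Op 1: register job_A */3 -> active={job_A:*/3}
Op 2: register job_C */3 -> active={job_A:*/3, job_C:*/3}
Op 3: register job_B */11 -> active={job_A:*/3, job_B:*/11, job_C:*/3}
Op 4: register job_C */10 -> active={job_A:*/3, job_B:*/11, job_C:*/10}
Op 5: unregister job_B -> active={job_A:*/3, job_C:*/10}
Op 6: register job_B */9 -> active={job_A:*/3, job_B:*/9, job_C:*/10}
Op 7: register job_A */12 -> active={job_A:*/12, job_B:*/9, job_C:*/10}
Op 8: register job_C */3 -> active={job_A:*/12, job_B:*/9, job_C:*/3}
Op 9: register job_C */5 -> active={job_A:*/12, job_B:*/9, job_C:*/5}
Op 10: register job_B */18 -> active={job_A:*/12, job_B:*/18, job_C:*/5}
Op 11: unregister job_C -> active={job_A:*/12, job_B:*/18}
Final interval of job_A = 12
Next fire of job_A after T=246: (246//12+1)*12 = 252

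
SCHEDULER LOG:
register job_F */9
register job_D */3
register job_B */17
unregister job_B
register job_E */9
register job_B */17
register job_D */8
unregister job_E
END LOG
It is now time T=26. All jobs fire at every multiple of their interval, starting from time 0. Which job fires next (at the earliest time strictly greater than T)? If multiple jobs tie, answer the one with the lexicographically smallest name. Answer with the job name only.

Op 1: register job_F */9 -> active={job_F:*/9}
Op 2: register job_D */3 -> active={job_D:*/3, job_F:*/9}
Op 3: register job_B */17 -> active={job_B:*/17, job_D:*/3, job_F:*/9}
Op 4: unregister job_B -> active={job_D:*/3, job_F:*/9}
Op 5: register job_E */9 -> active={job_D:*/3, job_E:*/9, job_F:*/9}
Op 6: register job_B */17 -> active={job_B:*/17, job_D:*/3, job_E:*/9, job_F:*/9}
Op 7: register job_D */8 -> active={job_B:*/17, job_D:*/8, job_E:*/9, job_F:*/9}
Op 8: unregister job_E -> active={job_B:*/17, job_D:*/8, job_F:*/9}
  job_B: interval 17, next fire after T=26 is 34
  job_D: interval 8, next fire after T=26 is 32
  job_F: interval 9, next fire after T=26 is 27
Earliest = 27, winner (lex tiebreak) = job_F

Answer: job_F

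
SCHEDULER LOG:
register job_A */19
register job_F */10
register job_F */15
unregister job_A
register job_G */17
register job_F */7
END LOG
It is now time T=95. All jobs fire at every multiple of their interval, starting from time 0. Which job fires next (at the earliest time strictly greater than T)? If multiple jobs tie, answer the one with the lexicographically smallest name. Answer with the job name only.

Op 1: register job_A */19 -> active={job_A:*/19}
Op 2: register job_F */10 -> active={job_A:*/19, job_F:*/10}
Op 3: register job_F */15 -> active={job_A:*/19, job_F:*/15}
Op 4: unregister job_A -> active={job_F:*/15}
Op 5: register job_G */17 -> active={job_F:*/15, job_G:*/17}
Op 6: register job_F */7 -> active={job_F:*/7, job_G:*/17}
  job_F: interval 7, next fire after T=95 is 98
  job_G: interval 17, next fire after T=95 is 102
Earliest = 98, winner (lex tiebreak) = job_F

Answer: job_F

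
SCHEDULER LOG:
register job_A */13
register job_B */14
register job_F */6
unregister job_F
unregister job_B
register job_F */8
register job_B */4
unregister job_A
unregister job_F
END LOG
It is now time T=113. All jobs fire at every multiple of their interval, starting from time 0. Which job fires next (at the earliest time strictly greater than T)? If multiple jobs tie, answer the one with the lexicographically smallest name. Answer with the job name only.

Op 1: register job_A */13 -> active={job_A:*/13}
Op 2: register job_B */14 -> active={job_A:*/13, job_B:*/14}
Op 3: register job_F */6 -> active={job_A:*/13, job_B:*/14, job_F:*/6}
Op 4: unregister job_F -> active={job_A:*/13, job_B:*/14}
Op 5: unregister job_B -> active={job_A:*/13}
Op 6: register job_F */8 -> active={job_A:*/13, job_F:*/8}
Op 7: register job_B */4 -> active={job_A:*/13, job_B:*/4, job_F:*/8}
Op 8: unregister job_A -> active={job_B:*/4, job_F:*/8}
Op 9: unregister job_F -> active={job_B:*/4}
  job_B: interval 4, next fire after T=113 is 116
Earliest = 116, winner (lex tiebreak) = job_B

Answer: job_B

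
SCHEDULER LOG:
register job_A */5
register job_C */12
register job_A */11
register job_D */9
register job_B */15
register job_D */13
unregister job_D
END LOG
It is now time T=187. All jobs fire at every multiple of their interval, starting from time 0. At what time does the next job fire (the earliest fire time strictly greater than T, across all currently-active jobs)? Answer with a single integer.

Answer: 192

Derivation:
Op 1: register job_A */5 -> active={job_A:*/5}
Op 2: register job_C */12 -> active={job_A:*/5, job_C:*/12}
Op 3: register job_A */11 -> active={job_A:*/11, job_C:*/12}
Op 4: register job_D */9 -> active={job_A:*/11, job_C:*/12, job_D:*/9}
Op 5: register job_B */15 -> active={job_A:*/11, job_B:*/15, job_C:*/12, job_D:*/9}
Op 6: register job_D */13 -> active={job_A:*/11, job_B:*/15, job_C:*/12, job_D:*/13}
Op 7: unregister job_D -> active={job_A:*/11, job_B:*/15, job_C:*/12}
  job_A: interval 11, next fire after T=187 is 198
  job_B: interval 15, next fire after T=187 is 195
  job_C: interval 12, next fire after T=187 is 192
Earliest fire time = 192 (job job_C)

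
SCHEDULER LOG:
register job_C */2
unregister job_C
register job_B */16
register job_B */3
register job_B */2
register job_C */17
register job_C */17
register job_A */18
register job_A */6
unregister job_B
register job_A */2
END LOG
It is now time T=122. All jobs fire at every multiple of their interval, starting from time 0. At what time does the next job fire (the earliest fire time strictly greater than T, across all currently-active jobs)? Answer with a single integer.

Answer: 124

Derivation:
Op 1: register job_C */2 -> active={job_C:*/2}
Op 2: unregister job_C -> active={}
Op 3: register job_B */16 -> active={job_B:*/16}
Op 4: register job_B */3 -> active={job_B:*/3}
Op 5: register job_B */2 -> active={job_B:*/2}
Op 6: register job_C */17 -> active={job_B:*/2, job_C:*/17}
Op 7: register job_C */17 -> active={job_B:*/2, job_C:*/17}
Op 8: register job_A */18 -> active={job_A:*/18, job_B:*/2, job_C:*/17}
Op 9: register job_A */6 -> active={job_A:*/6, job_B:*/2, job_C:*/17}
Op 10: unregister job_B -> active={job_A:*/6, job_C:*/17}
Op 11: register job_A */2 -> active={job_A:*/2, job_C:*/17}
  job_A: interval 2, next fire after T=122 is 124
  job_C: interval 17, next fire after T=122 is 136
Earliest fire time = 124 (job job_A)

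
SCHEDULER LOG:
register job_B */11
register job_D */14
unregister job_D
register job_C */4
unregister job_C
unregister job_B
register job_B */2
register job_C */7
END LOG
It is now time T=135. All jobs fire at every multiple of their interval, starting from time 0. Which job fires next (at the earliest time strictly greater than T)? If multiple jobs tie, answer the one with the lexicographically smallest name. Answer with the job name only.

Answer: job_B

Derivation:
Op 1: register job_B */11 -> active={job_B:*/11}
Op 2: register job_D */14 -> active={job_B:*/11, job_D:*/14}
Op 3: unregister job_D -> active={job_B:*/11}
Op 4: register job_C */4 -> active={job_B:*/11, job_C:*/4}
Op 5: unregister job_C -> active={job_B:*/11}
Op 6: unregister job_B -> active={}
Op 7: register job_B */2 -> active={job_B:*/2}
Op 8: register job_C */7 -> active={job_B:*/2, job_C:*/7}
  job_B: interval 2, next fire after T=135 is 136
  job_C: interval 7, next fire after T=135 is 140
Earliest = 136, winner (lex tiebreak) = job_B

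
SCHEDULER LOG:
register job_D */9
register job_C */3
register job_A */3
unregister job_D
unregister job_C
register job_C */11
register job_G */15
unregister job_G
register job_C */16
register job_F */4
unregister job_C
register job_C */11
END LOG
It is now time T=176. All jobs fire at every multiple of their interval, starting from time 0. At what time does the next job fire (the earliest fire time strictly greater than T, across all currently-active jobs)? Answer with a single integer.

Op 1: register job_D */9 -> active={job_D:*/9}
Op 2: register job_C */3 -> active={job_C:*/3, job_D:*/9}
Op 3: register job_A */3 -> active={job_A:*/3, job_C:*/3, job_D:*/9}
Op 4: unregister job_D -> active={job_A:*/3, job_C:*/3}
Op 5: unregister job_C -> active={job_A:*/3}
Op 6: register job_C */11 -> active={job_A:*/3, job_C:*/11}
Op 7: register job_G */15 -> active={job_A:*/3, job_C:*/11, job_G:*/15}
Op 8: unregister job_G -> active={job_A:*/3, job_C:*/11}
Op 9: register job_C */16 -> active={job_A:*/3, job_C:*/16}
Op 10: register job_F */4 -> active={job_A:*/3, job_C:*/16, job_F:*/4}
Op 11: unregister job_C -> active={job_A:*/3, job_F:*/4}
Op 12: register job_C */11 -> active={job_A:*/3, job_C:*/11, job_F:*/4}
  job_A: interval 3, next fire after T=176 is 177
  job_C: interval 11, next fire after T=176 is 187
  job_F: interval 4, next fire after T=176 is 180
Earliest fire time = 177 (job job_A)

Answer: 177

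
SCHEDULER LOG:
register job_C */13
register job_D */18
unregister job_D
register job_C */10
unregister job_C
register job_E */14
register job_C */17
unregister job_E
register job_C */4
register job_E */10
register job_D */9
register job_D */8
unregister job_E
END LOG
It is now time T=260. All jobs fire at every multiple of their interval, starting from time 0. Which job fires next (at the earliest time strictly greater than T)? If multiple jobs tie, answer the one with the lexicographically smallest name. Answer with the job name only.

Answer: job_C

Derivation:
Op 1: register job_C */13 -> active={job_C:*/13}
Op 2: register job_D */18 -> active={job_C:*/13, job_D:*/18}
Op 3: unregister job_D -> active={job_C:*/13}
Op 4: register job_C */10 -> active={job_C:*/10}
Op 5: unregister job_C -> active={}
Op 6: register job_E */14 -> active={job_E:*/14}
Op 7: register job_C */17 -> active={job_C:*/17, job_E:*/14}
Op 8: unregister job_E -> active={job_C:*/17}
Op 9: register job_C */4 -> active={job_C:*/4}
Op 10: register job_E */10 -> active={job_C:*/4, job_E:*/10}
Op 11: register job_D */9 -> active={job_C:*/4, job_D:*/9, job_E:*/10}
Op 12: register job_D */8 -> active={job_C:*/4, job_D:*/8, job_E:*/10}
Op 13: unregister job_E -> active={job_C:*/4, job_D:*/8}
  job_C: interval 4, next fire after T=260 is 264
  job_D: interval 8, next fire after T=260 is 264
Earliest = 264, winner (lex tiebreak) = job_C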